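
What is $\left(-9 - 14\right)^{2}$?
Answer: $529$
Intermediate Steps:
$\left(-9 - 14\right)^{2} = \left(-23\right)^{2} = 529$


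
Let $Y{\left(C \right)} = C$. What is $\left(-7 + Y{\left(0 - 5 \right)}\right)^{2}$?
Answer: $144$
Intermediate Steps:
$\left(-7 + Y{\left(0 - 5 \right)}\right)^{2} = \left(-7 + \left(0 - 5\right)\right)^{2} = \left(-7 - 5\right)^{2} = \left(-12\right)^{2} = 144$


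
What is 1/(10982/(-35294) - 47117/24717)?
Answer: -62311557/138170678 ≈ -0.45098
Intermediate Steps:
1/(10982/(-35294) - 47117/24717) = 1/(10982*(-1/35294) - 47117*1/24717) = 1/(-5491/17647 - 6731/3531) = 1/(-138170678/62311557) = -62311557/138170678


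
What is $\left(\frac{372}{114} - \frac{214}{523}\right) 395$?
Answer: $\frac{11202200}{9937} \approx 1127.3$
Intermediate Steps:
$\left(\frac{372}{114} - \frac{214}{523}\right) 395 = \left(372 \cdot \frac{1}{114} - \frac{214}{523}\right) 395 = \left(\frac{62}{19} - \frac{214}{523}\right) 395 = \frac{28360}{9937} \cdot 395 = \frac{11202200}{9937}$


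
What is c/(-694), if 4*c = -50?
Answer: 25/1388 ≈ 0.018012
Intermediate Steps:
c = -25/2 (c = (¼)*(-50) = -25/2 ≈ -12.500)
c/(-694) = -25/2/(-694) = -25/2*(-1/694) = 25/1388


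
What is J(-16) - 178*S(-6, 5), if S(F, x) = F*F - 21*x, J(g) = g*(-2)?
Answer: 12314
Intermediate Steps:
J(g) = -2*g
S(F, x) = F² - 21*x
J(-16) - 178*S(-6, 5) = -2*(-16) - 178*((-6)² - 21*5) = 32 - 178*(36 - 105) = 32 - 178*(-69) = 32 + 12282 = 12314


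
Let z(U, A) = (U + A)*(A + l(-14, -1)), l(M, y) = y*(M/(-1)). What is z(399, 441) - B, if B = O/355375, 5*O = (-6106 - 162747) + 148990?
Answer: 637329544863/1776875 ≈ 3.5868e+5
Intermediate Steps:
l(M, y) = -M*y (l(M, y) = y*(M*(-1)) = y*(-M) = -M*y)
O = -19863/5 (O = ((-6106 - 162747) + 148990)/5 = (-168853 + 148990)/5 = (⅕)*(-19863) = -19863/5 ≈ -3972.6)
z(U, A) = (-14 + A)*(A + U) (z(U, A) = (U + A)*(A - 1*(-14)*(-1)) = (A + U)*(A - 14) = (A + U)*(-14 + A) = (-14 + A)*(A + U))
B = -19863/1776875 (B = -19863/5/355375 = -19863/5*1/355375 = -19863/1776875 ≈ -0.011179)
z(399, 441) - B = (441² - 14*441 - 14*399 + 441*399) - 1*(-19863/1776875) = (194481 - 6174 - 5586 + 175959) + 19863/1776875 = 358680 + 19863/1776875 = 637329544863/1776875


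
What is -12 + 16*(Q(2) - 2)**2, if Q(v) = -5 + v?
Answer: 388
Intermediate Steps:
-12 + 16*(Q(2) - 2)**2 = -12 + 16*((-5 + 2) - 2)**2 = -12 + 16*(-3 - 2)**2 = -12 + 16*(-5)**2 = -12 + 16*25 = -12 + 400 = 388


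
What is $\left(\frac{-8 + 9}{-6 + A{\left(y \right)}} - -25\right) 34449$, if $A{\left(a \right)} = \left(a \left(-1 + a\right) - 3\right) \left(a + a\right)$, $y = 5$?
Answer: $\frac{141275349}{164} \approx 8.6144 \cdot 10^{5}$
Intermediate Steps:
$A{\left(a \right)} = 2 a \left(-3 + a \left(-1 + a\right)\right)$ ($A{\left(a \right)} = \left(-3 + a \left(-1 + a\right)\right) 2 a = 2 a \left(-3 + a \left(-1 + a\right)\right)$)
$\left(\frac{-8 + 9}{-6 + A{\left(y \right)}} - -25\right) 34449 = \left(\frac{-8 + 9}{-6 + 2 \cdot 5 \left(-3 + 5^{2} - 5\right)} - -25\right) 34449 = \left(1 \frac{1}{-6 + 2 \cdot 5 \left(-3 + 25 - 5\right)} + 25\right) 34449 = \left(1 \frac{1}{-6 + 2 \cdot 5 \cdot 17} + 25\right) 34449 = \left(1 \frac{1}{-6 + 170} + 25\right) 34449 = \left(1 \cdot \frac{1}{164} + 25\right) 34449 = \left(\frac{1}{164} + 25\right) 34449 = \frac{4101}{164} \cdot 34449 = \frac{141275349}{164}$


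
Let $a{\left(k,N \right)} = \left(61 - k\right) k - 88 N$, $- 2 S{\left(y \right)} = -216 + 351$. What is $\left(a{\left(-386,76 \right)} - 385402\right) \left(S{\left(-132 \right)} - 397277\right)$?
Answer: $224353419724$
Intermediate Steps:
$S{\left(y \right)} = - \frac{135}{2}$ ($S{\left(y \right)} = - \frac{-216 + 351}{2} = \left(- \frac{1}{2}\right) 135 = - \frac{135}{2}$)
$a{\left(k,N \right)} = - 88 N + k \left(61 - k\right)$ ($a{\left(k,N \right)} = k \left(61 - k\right) - 88 N = - 88 N + k \left(61 - k\right)$)
$\left(a{\left(-386,76 \right)} - 385402\right) \left(S{\left(-132 \right)} - 397277\right) = \left(\left(- \left(-386\right)^{2} - 6688 + 61 \left(-386\right)\right) - 385402\right) \left(- \frac{135}{2} - 397277\right) = \left(\left(\left(-1\right) 148996 - 6688 - 23546\right) - 385402\right) \left(- \frac{794689}{2}\right) = \left(\left(-148996 - 6688 - 23546\right) - 385402\right) \left(- \frac{794689}{2}\right) = \left(-179230 - 385402\right) \left(- \frac{794689}{2}\right) = \left(-564632\right) \left(- \frac{794689}{2}\right) = 224353419724$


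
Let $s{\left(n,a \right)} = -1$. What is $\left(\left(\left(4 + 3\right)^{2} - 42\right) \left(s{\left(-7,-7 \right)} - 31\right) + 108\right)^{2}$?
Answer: $13456$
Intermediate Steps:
$\left(\left(\left(4 + 3\right)^{2} - 42\right) \left(s{\left(-7,-7 \right)} - 31\right) + 108\right)^{2} = \left(\left(\left(4 + 3\right)^{2} - 42\right) \left(-1 - 31\right) + 108\right)^{2} = \left(\left(7^{2} - 42\right) \left(-32\right) + 108\right)^{2} = \left(\left(49 - 42\right) \left(-32\right) + 108\right)^{2} = \left(7 \left(-32\right) + 108\right)^{2} = \left(-224 + 108\right)^{2} = \left(-116\right)^{2} = 13456$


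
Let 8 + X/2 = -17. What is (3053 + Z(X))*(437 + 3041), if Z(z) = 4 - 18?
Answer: 10569642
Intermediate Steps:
X = -50 (X = -16 + 2*(-17) = -16 - 34 = -50)
Z(z) = -14
(3053 + Z(X))*(437 + 3041) = (3053 - 14)*(437 + 3041) = 3039*3478 = 10569642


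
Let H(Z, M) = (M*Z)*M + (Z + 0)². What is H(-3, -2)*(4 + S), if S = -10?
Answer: 18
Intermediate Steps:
H(Z, M) = Z² + Z*M² (H(Z, M) = Z*M² + Z² = Z² + Z*M²)
H(-3, -2)*(4 + S) = (-3*(-3 + (-2)²))*(4 - 10) = -3*(-3 + 4)*(-6) = -3*1*(-6) = -3*(-6) = 18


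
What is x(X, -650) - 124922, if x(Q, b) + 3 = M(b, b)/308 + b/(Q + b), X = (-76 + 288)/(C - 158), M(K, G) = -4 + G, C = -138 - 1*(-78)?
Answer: -170636968739/1365903 ≈ -1.2493e+5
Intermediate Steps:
C = -60 (C = -138 + 78 = -60)
X = -106/109 (X = (-76 + 288)/(-60 - 158) = 212/(-218) = 212*(-1/218) = -106/109 ≈ -0.97248)
x(Q, b) = -232/77 + b/308 + b/(Q + b) (x(Q, b) = -3 + ((-4 + b)/308 + b/(Q + b)) = -3 + ((-4 + b)*(1/308) + b/(Q + b)) = -3 + ((-1/77 + b/308) + b/(Q + b)) = -3 + (-1/77 + b/308 + b/(Q + b)) = -232/77 + b/308 + b/(Q + b))
x(X, -650) - 124922 = ((-650)² - 928*(-106/109) - 620*(-650) - 106/109*(-650))/(308*(-106/109 - 650)) - 124922 = (422500 + 98368/109 + 403000 + 68900/109)/(308*(-70956/109)) - 124922 = (1/308)*(-109/70956)*(90146768/109) - 124922 = -5634173/1365903 - 124922 = -170636968739/1365903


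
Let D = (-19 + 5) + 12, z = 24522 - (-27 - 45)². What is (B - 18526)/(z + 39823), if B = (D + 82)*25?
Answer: -16526/59161 ≈ -0.27934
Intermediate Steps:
z = 19338 (z = 24522 - 1*(-72)² = 24522 - 1*5184 = 24522 - 5184 = 19338)
D = -2 (D = -14 + 12 = -2)
B = 2000 (B = (-2 + 82)*25 = 80*25 = 2000)
(B - 18526)/(z + 39823) = (2000 - 18526)/(19338 + 39823) = -16526/59161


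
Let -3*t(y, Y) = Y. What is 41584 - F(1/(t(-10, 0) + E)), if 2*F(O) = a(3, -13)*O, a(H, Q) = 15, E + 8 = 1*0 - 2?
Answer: 166339/4 ≈ 41585.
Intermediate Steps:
E = -10 (E = -8 + (1*0 - 2) = -8 + (0 - 2) = -8 - 2 = -10)
t(y, Y) = -Y/3
F(O) = 15*O/2 (F(O) = (15*O)/2 = 15*O/2)
41584 - F(1/(t(-10, 0) + E)) = 41584 - 15/(2*(-⅓*0 - 10)) = 41584 - 15/(2*(0 - 10)) = 41584 - 15/(2*(-10)) = 41584 - 15*(-1)/(2*10) = 41584 - 1*(-¾) = 41584 + ¾ = 166339/4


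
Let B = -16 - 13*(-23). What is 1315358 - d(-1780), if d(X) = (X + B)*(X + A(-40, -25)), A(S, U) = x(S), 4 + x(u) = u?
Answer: -1415170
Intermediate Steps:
x(u) = -4 + u
A(S, U) = -4 + S
B = 283 (B = -16 + 299 = 283)
d(X) = (-44 + X)*(283 + X) (d(X) = (X + 283)*(X + (-4 - 40)) = (283 + X)*(X - 44) = (283 + X)*(-44 + X) = (-44 + X)*(283 + X))
1315358 - d(-1780) = 1315358 - (-12452 + (-1780)² + 239*(-1780)) = 1315358 - (-12452 + 3168400 - 425420) = 1315358 - 1*2730528 = 1315358 - 2730528 = -1415170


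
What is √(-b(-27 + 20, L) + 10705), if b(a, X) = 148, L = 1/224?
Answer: 3*√1173 ≈ 102.75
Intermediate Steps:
L = 1/224 ≈ 0.0044643
√(-b(-27 + 20, L) + 10705) = √(-1*148 + 10705) = √(-148 + 10705) = √10557 = 3*√1173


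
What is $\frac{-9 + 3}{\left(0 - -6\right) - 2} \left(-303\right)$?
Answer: $\frac{909}{2} \approx 454.5$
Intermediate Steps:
$\frac{-9 + 3}{\left(0 - -6\right) - 2} \left(-303\right) = - \frac{6}{\left(0 + 6\right) - 2} \left(-303\right) = - \frac{6}{6 - 2} \left(-303\right) = - \frac{6}{4} \left(-303\right) = \left(-6\right) \frac{1}{4} \left(-303\right) = \left(- \frac{3}{2}\right) \left(-303\right) = \frac{909}{2}$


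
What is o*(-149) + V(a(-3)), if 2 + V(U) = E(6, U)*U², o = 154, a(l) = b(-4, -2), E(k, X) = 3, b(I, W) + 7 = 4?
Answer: -22921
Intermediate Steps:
b(I, W) = -3 (b(I, W) = -7 + 4 = -3)
a(l) = -3
V(U) = -2 + 3*U²
o*(-149) + V(a(-3)) = 154*(-149) + (-2 + 3*(-3)²) = -22946 + (-2 + 3*9) = -22946 + (-2 + 27) = -22946 + 25 = -22921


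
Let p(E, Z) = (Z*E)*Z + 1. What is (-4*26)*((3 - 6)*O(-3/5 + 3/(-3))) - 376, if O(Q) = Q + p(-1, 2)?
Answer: -9056/5 ≈ -1811.2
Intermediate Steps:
p(E, Z) = 1 + E*Z**2 (p(E, Z) = (E*Z)*Z + 1 = E*Z**2 + 1 = 1 + E*Z**2)
O(Q) = -3 + Q (O(Q) = Q + (1 - 1*2**2) = Q + (1 - 1*4) = Q + (1 - 4) = Q - 3 = -3 + Q)
(-4*26)*((3 - 6)*O(-3/5 + 3/(-3))) - 376 = (-4*26)*((3 - 6)*(-3 + (-3/5 + 3/(-3)))) - 376 = -(-312)*(-3 + (-3*1/5 + 3*(-1/3))) - 376 = -(-312)*(-3 + (-3/5 - 1)) - 376 = -(-312)*(-3 - 8/5) - 376 = -(-312)*(-23)/5 - 376 = -104*69/5 - 376 = -7176/5 - 376 = -9056/5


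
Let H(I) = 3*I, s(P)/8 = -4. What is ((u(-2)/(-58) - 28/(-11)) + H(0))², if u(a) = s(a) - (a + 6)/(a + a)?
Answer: 3861225/407044 ≈ 9.4860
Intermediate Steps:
s(P) = -32 (s(P) = 8*(-4) = -32)
u(a) = -32 - (6 + a)/(2*a) (u(a) = -32 - (a + 6)/(a + a) = -32 - (6 + a)/(2*a))
((u(-2)/(-58) - 28/(-11)) + H(0))² = (((-65/2 - 3/(-2))/(-58) - 28/(-11)) + 3*0)² = (((-65/2 - 3*(-½))*(-1/58) - 28*(-1/11)) + 0)² = (((-65/2 + 3/2)*(-1/58) + 28/11) + 0)² = ((-31*(-1/58) + 28/11) + 0)² = ((31/58 + 28/11) + 0)² = (1965/638 + 0)² = (1965/638)² = 3861225/407044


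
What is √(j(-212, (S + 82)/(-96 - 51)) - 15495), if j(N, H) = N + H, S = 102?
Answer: I*√6927339/21 ≈ 125.33*I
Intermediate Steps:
j(N, H) = H + N
√(j(-212, (S + 82)/(-96 - 51)) - 15495) = √(((102 + 82)/(-96 - 51) - 212) - 15495) = √((184/(-147) - 212) - 15495) = √((184*(-1/147) - 212) - 15495) = √((-184/147 - 212) - 15495) = √(-31348/147 - 15495) = √(-2309113/147) = I*√6927339/21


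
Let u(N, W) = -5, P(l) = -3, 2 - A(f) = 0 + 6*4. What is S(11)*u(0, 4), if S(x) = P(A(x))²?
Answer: -45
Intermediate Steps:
A(f) = -22 (A(f) = 2 - (0 + 6*4) = 2 - (0 + 24) = 2 - 1*24 = 2 - 24 = -22)
S(x) = 9 (S(x) = (-3)² = 9)
S(11)*u(0, 4) = 9*(-5) = -45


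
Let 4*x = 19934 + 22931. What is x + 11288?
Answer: 88017/4 ≈ 22004.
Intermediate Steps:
x = 42865/4 (x = (19934 + 22931)/4 = (¼)*42865 = 42865/4 ≈ 10716.)
x + 11288 = 42865/4 + 11288 = 88017/4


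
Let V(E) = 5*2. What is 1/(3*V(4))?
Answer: 1/30 ≈ 0.033333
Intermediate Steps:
V(E) = 10
1/(3*V(4)) = 1/(3*10) = 1/30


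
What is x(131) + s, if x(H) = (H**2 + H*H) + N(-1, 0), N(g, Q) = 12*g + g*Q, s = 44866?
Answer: 79176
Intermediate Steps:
N(g, Q) = 12*g + Q*g
x(H) = -12 + 2*H**2 (x(H) = (H**2 + H*H) - (12 + 0) = (H**2 + H**2) - 1*12 = 2*H**2 - 12 = -12 + 2*H**2)
x(131) + s = (-12 + 2*131**2) + 44866 = (-12 + 2*17161) + 44866 = (-12 + 34322) + 44866 = 34310 + 44866 = 79176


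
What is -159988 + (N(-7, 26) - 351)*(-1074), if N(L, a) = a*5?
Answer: 77366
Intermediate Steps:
N(L, a) = 5*a
-159988 + (N(-7, 26) - 351)*(-1074) = -159988 + (5*26 - 351)*(-1074) = -159988 + (130 - 351)*(-1074) = -159988 - 221*(-1074) = -159988 + 237354 = 77366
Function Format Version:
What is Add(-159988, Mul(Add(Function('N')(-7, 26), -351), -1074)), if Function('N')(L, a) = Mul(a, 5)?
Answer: 77366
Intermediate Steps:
Function('N')(L, a) = Mul(5, a)
Add(-159988, Mul(Add(Function('N')(-7, 26), -351), -1074)) = Add(-159988, Mul(Add(Mul(5, 26), -351), -1074)) = Add(-159988, Mul(Add(130, -351), -1074)) = Add(-159988, Mul(-221, -1074)) = Add(-159988, 237354) = 77366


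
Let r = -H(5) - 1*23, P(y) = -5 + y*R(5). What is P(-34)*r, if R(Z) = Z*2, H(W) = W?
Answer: 9660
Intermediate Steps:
R(Z) = 2*Z
P(y) = -5 + 10*y (P(y) = -5 + y*(2*5) = -5 + y*10 = -5 + 10*y)
r = -28 (r = -1*5 - 1*23 = -5 - 23 = -28)
P(-34)*r = (-5 + 10*(-34))*(-28) = (-5 - 340)*(-28) = -345*(-28) = 9660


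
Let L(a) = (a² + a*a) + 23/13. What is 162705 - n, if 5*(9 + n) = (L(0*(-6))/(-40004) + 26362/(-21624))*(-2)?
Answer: 285908093454469/1757125695 ≈ 1.6271e+5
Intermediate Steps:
L(a) = 23/13 + 2*a² (L(a) = (a² + a²) + 23*(1/13) = 2*a² + 23/13 = 23/13 + 2*a²)
n = -14957249494/1757125695 (n = -9 + (((23/13 + 2*(0*(-6))²)/(-40004) + 26362/(-21624))*(-2))/5 = -9 + (((23/13 + 2*0²)*(-1/40004) + 26362*(-1/21624))*(-2))/5 = -9 + (((23/13 + 2*0)*(-1/40004) - 13181/10812)*(-2))/5 = -9 + (((23/13 + 0)*(-1/40004) - 13181/10812)*(-2))/5 = -9 + (((23/13)*(-1/40004) - 13181/10812)*(-2))/5 = -9 + ((-23/520052 - 13181/10812)*(-2))/5 = -9 + (-856881761/702850278*(-2))/5 = -9 + (⅕)*(856881761/351425139) = -9 + 856881761/1757125695 = -14957249494/1757125695 ≈ -8.5123)
162705 - n = 162705 - 1*(-14957249494/1757125695) = 162705 + 14957249494/1757125695 = 285908093454469/1757125695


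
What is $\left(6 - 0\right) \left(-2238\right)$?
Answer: $-13428$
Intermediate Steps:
$\left(6 - 0\right) \left(-2238\right) = \left(6 + 0\right) \left(-2238\right) = 6 \left(-2238\right) = -13428$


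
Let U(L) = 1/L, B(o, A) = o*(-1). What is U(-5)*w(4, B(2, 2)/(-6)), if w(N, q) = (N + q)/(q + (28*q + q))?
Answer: -13/150 ≈ -0.086667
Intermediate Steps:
B(o, A) = -o
w(N, q) = (N + q)/(30*q) (w(N, q) = (N + q)/(q + 29*q) = (N + q)/((30*q)) = (N + q)*(1/(30*q)) = (N + q)/(30*q))
U(-5)*w(4, B(2, 2)/(-6)) = ((4 - 1*2/(-6))/(30*((-1*2/(-6)))))/(-5) = -(4 - 2*(-⅙))/(150*((-2*(-⅙)))) = -(4 + ⅓)/(150*⅓) = -3*13/(150*3) = -⅕*13/30 = -13/150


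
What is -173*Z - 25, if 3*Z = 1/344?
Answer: -25973/1032 ≈ -25.168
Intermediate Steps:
Z = 1/1032 (Z = (⅓)/344 = (⅓)*(1/344) = 1/1032 ≈ 0.00096899)
-173*Z - 25 = -173*1/1032 - 25 = -173/1032 - 25 = -25973/1032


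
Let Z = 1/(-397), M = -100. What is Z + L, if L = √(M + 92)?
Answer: -1/397 + 2*I*√2 ≈ -0.0025189 + 2.8284*I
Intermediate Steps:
L = 2*I*√2 (L = √(-100 + 92) = √(-8) = 2*I*√2 ≈ 2.8284*I)
Z = -1/397 ≈ -0.0025189
Z + L = -1/397 + 2*I*√2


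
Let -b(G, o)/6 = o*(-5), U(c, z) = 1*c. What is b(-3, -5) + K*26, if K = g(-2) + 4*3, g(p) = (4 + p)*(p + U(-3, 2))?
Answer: -98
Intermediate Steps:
U(c, z) = c
b(G, o) = 30*o (b(G, o) = -6*o*(-5) = -(-30)*o = 30*o)
g(p) = (-3 + p)*(4 + p) (g(p) = (4 + p)*(p - 3) = (4 + p)*(-3 + p) = (-3 + p)*(4 + p))
K = 2 (K = (-12 - 2 + (-2)²) + 4*3 = (-12 - 2 + 4) + 12 = -10 + 12 = 2)
b(-3, -5) + K*26 = 30*(-5) + 2*26 = -150 + 52 = -98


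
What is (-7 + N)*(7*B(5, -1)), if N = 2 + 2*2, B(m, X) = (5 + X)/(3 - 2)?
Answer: -28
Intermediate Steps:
B(m, X) = 5 + X (B(m, X) = (5 + X)/1 = (5 + X)*1 = 5 + X)
N = 6 (N = 2 + 4 = 6)
(-7 + N)*(7*B(5, -1)) = (-7 + 6)*(7*(5 - 1)) = -7*4 = -1*28 = -28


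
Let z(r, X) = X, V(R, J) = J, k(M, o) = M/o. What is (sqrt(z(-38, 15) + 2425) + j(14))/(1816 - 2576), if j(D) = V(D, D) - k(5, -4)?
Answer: -61/3040 - sqrt(610)/380 ≈ -0.085061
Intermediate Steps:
j(D) = 5/4 + D (j(D) = D - 5/(-4) = D - 5*(-1)/4 = D - 1*(-5/4) = D + 5/4 = 5/4 + D)
(sqrt(z(-38, 15) + 2425) + j(14))/(1816 - 2576) = (sqrt(15 + 2425) + (5/4 + 14))/(1816 - 2576) = (sqrt(2440) + 61/4)/(-760) = (2*sqrt(610) + 61/4)*(-1/760) = (61/4 + 2*sqrt(610))*(-1/760) = -61/3040 - sqrt(610)/380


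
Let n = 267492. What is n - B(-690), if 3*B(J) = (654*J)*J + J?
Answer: -103522078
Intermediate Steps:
B(J) = 218*J**2 + J/3 (B(J) = ((654*J)*J + J)/3 = (654*J**2 + J)/3 = (J + 654*J**2)/3 = 218*J**2 + J/3)
n - B(-690) = 267492 - (-690)*(1 + 654*(-690))/3 = 267492 - (-690)*(1 - 451260)/3 = 267492 - (-690)*(-451259)/3 = 267492 - 1*103789570 = 267492 - 103789570 = -103522078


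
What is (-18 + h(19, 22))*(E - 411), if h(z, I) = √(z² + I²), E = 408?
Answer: 54 - 39*√5 ≈ -33.207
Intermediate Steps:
h(z, I) = √(I² + z²)
(-18 + h(19, 22))*(E - 411) = (-18 + √(22² + 19²))*(408 - 411) = (-18 + √(484 + 361))*(-3) = (-18 + √845)*(-3) = (-18 + 13*√5)*(-3) = 54 - 39*√5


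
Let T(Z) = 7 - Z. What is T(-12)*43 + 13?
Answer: 830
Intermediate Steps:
T(-12)*43 + 13 = (7 - 1*(-12))*43 + 13 = (7 + 12)*43 + 13 = 19*43 + 13 = 817 + 13 = 830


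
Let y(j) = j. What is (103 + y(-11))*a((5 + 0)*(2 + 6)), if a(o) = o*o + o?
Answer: 150880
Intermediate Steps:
a(o) = o + o**2 (a(o) = o**2 + o = o + o**2)
(103 + y(-11))*a((5 + 0)*(2 + 6)) = (103 - 11)*(((5 + 0)*(2 + 6))*(1 + (5 + 0)*(2 + 6))) = 92*((5*8)*(1 + 5*8)) = 92*(40*(1 + 40)) = 92*(40*41) = 92*1640 = 150880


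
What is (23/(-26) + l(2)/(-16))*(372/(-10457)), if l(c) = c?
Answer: 9765/271882 ≈ 0.035916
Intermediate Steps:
(23/(-26) + l(2)/(-16))*(372/(-10457)) = (23/(-26) + 2/(-16))*(372/(-10457)) = (23*(-1/26) + 2*(-1/16))*(372*(-1/10457)) = (-23/26 - ⅛)*(-372/10457) = -105/104*(-372/10457) = 9765/271882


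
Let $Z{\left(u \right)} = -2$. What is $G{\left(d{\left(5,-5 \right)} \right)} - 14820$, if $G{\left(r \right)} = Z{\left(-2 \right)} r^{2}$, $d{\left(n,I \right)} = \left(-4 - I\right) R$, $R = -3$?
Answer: $-14838$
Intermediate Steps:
$d{\left(n,I \right)} = 12 + 3 I$ ($d{\left(n,I \right)} = \left(-4 - I\right) \left(-3\right) = 12 + 3 I$)
$G{\left(r \right)} = - 2 r^{2}$
$G{\left(d{\left(5,-5 \right)} \right)} - 14820 = - 2 \left(12 + 3 \left(-5\right)\right)^{2} - 14820 = - 2 \left(12 - 15\right)^{2} - 14820 = - 2 \left(-3\right)^{2} - 14820 = \left(-2\right) 9 - 14820 = -18 - 14820 = -14838$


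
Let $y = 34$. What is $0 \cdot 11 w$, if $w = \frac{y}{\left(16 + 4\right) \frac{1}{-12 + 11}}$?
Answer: $0$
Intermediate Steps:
$w = - \frac{17}{10}$ ($w = \frac{34}{\left(16 + 4\right) \frac{1}{-12 + 11}} = \frac{34}{20 \frac{1}{-1}} = \frac{34}{20 \left(-1\right)} = \frac{34}{-20} = 34 \left(- \frac{1}{20}\right) = - \frac{17}{10} \approx -1.7$)
$0 \cdot 11 w = 0 \cdot 11 \left(- \frac{17}{10}\right) = 0 \left(- \frac{17}{10}\right) = 0$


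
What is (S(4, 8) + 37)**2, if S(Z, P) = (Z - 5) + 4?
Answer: 1600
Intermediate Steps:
S(Z, P) = -1 + Z (S(Z, P) = (-5 + Z) + 4 = -1 + Z)
(S(4, 8) + 37)**2 = ((-1 + 4) + 37)**2 = (3 + 37)**2 = 40**2 = 1600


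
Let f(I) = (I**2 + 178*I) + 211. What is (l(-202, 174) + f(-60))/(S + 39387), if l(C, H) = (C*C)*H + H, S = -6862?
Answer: 7093201/32525 ≈ 218.08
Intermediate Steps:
f(I) = 211 + I**2 + 178*I
l(C, H) = H + H*C**2 (l(C, H) = C**2*H + H = H*C**2 + H = H + H*C**2)
(l(-202, 174) + f(-60))/(S + 39387) = (174*(1 + (-202)**2) + (211 + (-60)**2 + 178*(-60)))/(-6862 + 39387) = (174*(1 + 40804) + (211 + 3600 - 10680))/32525 = (174*40805 - 6869)*(1/32525) = (7100070 - 6869)*(1/32525) = 7093201*(1/32525) = 7093201/32525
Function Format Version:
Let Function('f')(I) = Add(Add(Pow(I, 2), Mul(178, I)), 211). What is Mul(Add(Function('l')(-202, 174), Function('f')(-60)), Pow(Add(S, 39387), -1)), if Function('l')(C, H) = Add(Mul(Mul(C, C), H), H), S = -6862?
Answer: Rational(7093201, 32525) ≈ 218.08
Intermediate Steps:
Function('f')(I) = Add(211, Pow(I, 2), Mul(178, I))
Function('l')(C, H) = Add(H, Mul(H, Pow(C, 2))) (Function('l')(C, H) = Add(Mul(Pow(C, 2), H), H) = Add(Mul(H, Pow(C, 2)), H) = Add(H, Mul(H, Pow(C, 2))))
Mul(Add(Function('l')(-202, 174), Function('f')(-60)), Pow(Add(S, 39387), -1)) = Mul(Add(Mul(174, Add(1, Pow(-202, 2))), Add(211, Pow(-60, 2), Mul(178, -60))), Pow(Add(-6862, 39387), -1)) = Mul(Add(Mul(174, Add(1, 40804)), Add(211, 3600, -10680)), Pow(32525, -1)) = Mul(Add(Mul(174, 40805), -6869), Rational(1, 32525)) = Mul(Add(7100070, -6869), Rational(1, 32525)) = Mul(7093201, Rational(1, 32525)) = Rational(7093201, 32525)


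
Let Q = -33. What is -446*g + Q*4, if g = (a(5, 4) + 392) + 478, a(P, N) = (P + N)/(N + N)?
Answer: -1554615/4 ≈ -3.8865e+5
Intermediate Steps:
a(P, N) = (N + P)/(2*N) (a(P, N) = (N + P)/((2*N)) = (N + P)*(1/(2*N)) = (N + P)/(2*N))
g = 6969/8 (g = ((½)*(4 + 5)/4 + 392) + 478 = ((½)*(¼)*9 + 392) + 478 = (9/8 + 392) + 478 = 3145/8 + 478 = 6969/8 ≈ 871.13)
-446*g + Q*4 = -446*6969/8 - 33*4 = -1554087/4 - 132 = -1554615/4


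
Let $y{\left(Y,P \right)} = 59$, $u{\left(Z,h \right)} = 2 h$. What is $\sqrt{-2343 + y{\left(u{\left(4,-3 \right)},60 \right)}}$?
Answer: $2 i \sqrt{571} \approx 47.791 i$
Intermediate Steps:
$\sqrt{-2343 + y{\left(u{\left(4,-3 \right)},60 \right)}} = \sqrt{-2343 + 59} = \sqrt{-2284} = 2 i \sqrt{571}$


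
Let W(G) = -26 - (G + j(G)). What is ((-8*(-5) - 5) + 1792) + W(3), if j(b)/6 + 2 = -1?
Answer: 1816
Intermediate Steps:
j(b) = -18 (j(b) = -12 + 6*(-1) = -12 - 6 = -18)
W(G) = -8 - G (W(G) = -26 - (G - 18) = -26 - (-18 + G) = -26 + (18 - G) = -8 - G)
((-8*(-5) - 5) + 1792) + W(3) = ((-8*(-5) - 5) + 1792) + (-8 - 1*3) = ((40 - 5) + 1792) + (-8 - 3) = (35 + 1792) - 11 = 1827 - 11 = 1816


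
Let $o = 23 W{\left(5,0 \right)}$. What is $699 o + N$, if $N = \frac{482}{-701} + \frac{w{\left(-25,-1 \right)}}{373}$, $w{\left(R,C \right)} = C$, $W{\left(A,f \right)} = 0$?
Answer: $- \frac{180487}{261473} \approx -0.69027$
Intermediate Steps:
$o = 0$ ($o = 23 \cdot 0 = 0$)
$N = - \frac{180487}{261473}$ ($N = \frac{482}{-701} - \frac{1}{373} = 482 \left(- \frac{1}{701}\right) - \frac{1}{373} = - \frac{482}{701} - \frac{1}{373} = - \frac{180487}{261473} \approx -0.69027$)
$699 o + N = 699 \cdot 0 - \frac{180487}{261473} = 0 - \frac{180487}{261473} = - \frac{180487}{261473}$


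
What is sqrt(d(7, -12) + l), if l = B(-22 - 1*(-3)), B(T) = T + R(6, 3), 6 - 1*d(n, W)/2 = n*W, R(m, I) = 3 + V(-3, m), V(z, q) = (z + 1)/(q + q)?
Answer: sqrt(5898)/6 ≈ 12.800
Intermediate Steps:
V(z, q) = (1 + z)/(2*q) (V(z, q) = (1 + z)/((2*q)) = (1 + z)*(1/(2*q)) = (1 + z)/(2*q))
R(m, I) = 3 - 1/m (R(m, I) = 3 + (1 - 3)/(2*m) = 3 + (1/2)*(-2)/m = 3 - 1/m)
d(n, W) = 12 - 2*W*n (d(n, W) = 12 - 2*n*W = 12 - 2*W*n)
B(T) = 17/6 + T (B(T) = T + (3 - 1/6) = T + 17/6 = 17/6 + T)
l = -97/6 (l = 17/6 + (-22 - 1*(-3)) = 17/6 + (-22 + 3) = 17/6 - 19 = -97/6 ≈ -16.167)
sqrt(d(7, -12) + l) = sqrt((12 - 2*(-12)*7) - 97/6) = sqrt((12 + 168) - 97/6) = sqrt(180 - 97/6) = sqrt(983/6) = sqrt(5898)/6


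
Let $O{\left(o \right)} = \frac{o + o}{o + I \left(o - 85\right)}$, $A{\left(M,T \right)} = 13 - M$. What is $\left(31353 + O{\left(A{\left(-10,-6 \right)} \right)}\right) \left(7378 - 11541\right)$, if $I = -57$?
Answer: $- \frac{464268862721}{3557} \approx -1.3052 \cdot 10^{8}$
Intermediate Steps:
$O{\left(o \right)} = \frac{2 o}{4845 - 56 o}$ ($O{\left(o \right)} = \frac{o + o}{o - 57 \left(o - 85\right)} = \frac{2 o}{o - 57 \left(-85 + o\right)} = \frac{2 o}{o - \left(-4845 + 57 o\right)} = \frac{2 o}{4845 - 56 o}$)
$\left(31353 + O{\left(A{\left(-10,-6 \right)} \right)}\right) \left(7378 - 11541\right) = \left(31353 - \frac{2 \left(13 - -10\right)}{-4845 + 56 \left(13 - -10\right)}\right) \left(7378 - 11541\right) = \left(31353 - \frac{2 \left(13 + 10\right)}{-4845 + 56 \left(13 + 10\right)}\right) \left(-4163\right) = \left(31353 - \frac{46}{-4845 + 56 \cdot 23}\right) \left(-4163\right) = \left(31353 - \frac{46}{-4845 + 1288}\right) \left(-4163\right) = \left(31353 - \frac{46}{-3557}\right) \left(-4163\right) = \left(31353 - 46 \left(- \frac{1}{3557}\right)\right) \left(-4163\right) = \left(31353 + \frac{46}{3557}\right) \left(-4163\right) = \frac{111522667}{3557} \left(-4163\right) = - \frac{464268862721}{3557}$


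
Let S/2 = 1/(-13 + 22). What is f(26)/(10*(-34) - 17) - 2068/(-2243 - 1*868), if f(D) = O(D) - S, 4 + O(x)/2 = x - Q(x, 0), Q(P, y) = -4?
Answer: 101858/195993 ≈ 0.51970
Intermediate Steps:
O(x) = 2*x (O(x) = -8 + 2*(x - 1*(-4)) = -8 + 2*(x + 4) = -8 + 2*(4 + x) = -8 + (8 + 2*x) = 2*x)
S = 2/9 (S = 2/(-13 + 22) = 2/9 ≈ 0.22222)
f(D) = -2/9 + 2*D (f(D) = 2*D - 1*2/9 = 2*D - 2/9 = -2/9 + 2*D)
f(26)/(10*(-34) - 17) - 2068/(-2243 - 1*868) = (-2/9 + 2*26)/(10*(-34) - 17) - 2068/(-2243 - 1*868) = (-2/9 + 52)/(-340 - 17) - 2068/(-2243 - 868) = (466/9)/(-357) - 2068/(-3111) = (466/9)*(-1/357) - 2068*(-1/3111) = -466/3213 + 2068/3111 = 101858/195993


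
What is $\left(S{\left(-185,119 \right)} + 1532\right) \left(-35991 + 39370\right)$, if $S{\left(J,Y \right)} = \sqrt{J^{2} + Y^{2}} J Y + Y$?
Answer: $5578729 - 74388685 \sqrt{48386} \approx -1.6358 \cdot 10^{10}$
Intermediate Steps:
$S{\left(J,Y \right)} = Y + J Y \sqrt{J^{2} + Y^{2}}$ ($S{\left(J,Y \right)} = J \sqrt{J^{2} + Y^{2}} Y + Y = J Y \sqrt{J^{2} + Y^{2}} + Y = Y + J Y \sqrt{J^{2} + Y^{2}}$)
$\left(S{\left(-185,119 \right)} + 1532\right) \left(-35991 + 39370\right) = \left(119 \left(1 - 185 \sqrt{\left(-185\right)^{2} + 119^{2}}\right) + 1532\right) \left(-35991 + 39370\right) = \left(119 \left(1 - 185 \sqrt{34225 + 14161}\right) + 1532\right) 3379 = \left(119 \left(1 - 185 \sqrt{48386}\right) + 1532\right) 3379 = \left(\left(119 - 22015 \sqrt{48386}\right) + 1532\right) 3379 = \left(1651 - 22015 \sqrt{48386}\right) 3379 = 5578729 - 74388685 \sqrt{48386}$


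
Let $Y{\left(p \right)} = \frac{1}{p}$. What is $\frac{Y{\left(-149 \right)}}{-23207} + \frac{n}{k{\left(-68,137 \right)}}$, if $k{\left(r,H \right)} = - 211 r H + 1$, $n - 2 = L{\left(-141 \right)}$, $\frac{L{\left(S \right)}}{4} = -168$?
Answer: $- \frac{2314789133}{6797002454711} \approx -0.00034056$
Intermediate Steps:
$L{\left(S \right)} = -672$ ($L{\left(S \right)} = 4 \left(-168\right) = -672$)
$n = -670$ ($n = 2 - 672 = -670$)
$k{\left(r,H \right)} = 1 - 211 H r$ ($k{\left(r,H \right)} = - 211 H r + 1 = 1 - 211 H r$)
$\frac{Y{\left(-149 \right)}}{-23207} + \frac{n}{k{\left(-68,137 \right)}} = \frac{1}{\left(-149\right) \left(-23207\right)} - \frac{670}{1 - 28907 \left(-68\right)} = \left(- \frac{1}{149}\right) \left(- \frac{1}{23207}\right) - \frac{670}{1 + 1965676} = \frac{1}{3457843} - \frac{670}{1965677} = - \frac{2314789133}{6797002454711}$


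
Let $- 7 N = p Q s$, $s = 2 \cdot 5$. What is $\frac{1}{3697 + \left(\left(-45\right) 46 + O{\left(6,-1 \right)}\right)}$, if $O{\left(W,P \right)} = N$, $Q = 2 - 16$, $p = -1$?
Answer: $\frac{1}{1607} \approx 0.00062228$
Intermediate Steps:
$s = 10$
$Q = -14$ ($Q = 2 - 16 = -14$)
$N = -20$ ($N = - \frac{\left(-1\right) \left(-14\right) 10}{7} = - \frac{14 \cdot 10}{7} = \left(- \frac{1}{7}\right) 140 = -20$)
$O{\left(W,P \right)} = -20$
$\frac{1}{3697 + \left(\left(-45\right) 46 + O{\left(6,-1 \right)}\right)} = \frac{1}{3697 - 2090} = \frac{1}{1607}$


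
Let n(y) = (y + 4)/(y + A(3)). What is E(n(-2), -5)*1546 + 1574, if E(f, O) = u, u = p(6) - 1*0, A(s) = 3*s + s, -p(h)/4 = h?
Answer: -35530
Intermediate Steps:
p(h) = -4*h
A(s) = 4*s
n(y) = (4 + y)/(12 + y) (n(y) = (y + 4)/(y + 4*3) = (4 + y)/(y + 12) = (4 + y)/(12 + y))
u = -24 (u = -4*6 - 1*0 = -24 + 0 = -24)
E(f, O) = -24
E(n(-2), -5)*1546 + 1574 = -24*1546 + 1574 = -37104 + 1574 = -35530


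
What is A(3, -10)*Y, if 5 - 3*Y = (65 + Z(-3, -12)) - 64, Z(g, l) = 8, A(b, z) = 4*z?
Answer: 160/3 ≈ 53.333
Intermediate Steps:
Y = -4/3 (Y = 5/3 - ((65 + 8) - 64)/3 = 5/3 - (73 - 64)/3 = 5/3 - ⅓*9 = 5/3 - 3 = -4/3 ≈ -1.3333)
A(3, -10)*Y = (4*(-10))*(-4/3) = -40*(-4/3) = 160/3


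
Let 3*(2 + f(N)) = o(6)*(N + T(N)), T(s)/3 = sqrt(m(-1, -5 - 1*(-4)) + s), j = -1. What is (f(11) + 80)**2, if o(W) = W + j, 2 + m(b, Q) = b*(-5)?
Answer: 86671/9 + 2890*sqrt(14)/3 ≈ 13235.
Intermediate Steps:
m(b, Q) = -2 - 5*b (m(b, Q) = -2 + b*(-5) = -2 - 5*b)
T(s) = 3*sqrt(3 + s) (T(s) = 3*sqrt((-2 - 5*(-1)) + s) = 3*sqrt((-2 + 5) + s) = 3*sqrt(3 + s))
o(W) = -1 + W (o(W) = W - 1 = -1 + W)
f(N) = -2 + 5*sqrt(3 + N) + 5*N/3 (f(N) = -2 + ((-1 + 6)*(N + 3*sqrt(3 + N)))/3 = -2 + (5*(N + 3*sqrt(3 + N)))/3 = -2 + (5*N + 15*sqrt(3 + N))/3 = -2 + (5*sqrt(3 + N) + 5*N/3) = -2 + 5*sqrt(3 + N) + 5*N/3)
(f(11) + 80)**2 = ((-2 + 5*sqrt(3 + 11) + (5/3)*11) + 80)**2 = ((-2 + 5*sqrt(14) + 55/3) + 80)**2 = ((49/3 + 5*sqrt(14)) + 80)**2 = (289/3 + 5*sqrt(14))**2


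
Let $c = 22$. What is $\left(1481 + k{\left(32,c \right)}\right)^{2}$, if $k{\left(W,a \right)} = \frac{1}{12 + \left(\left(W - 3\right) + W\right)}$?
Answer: $\frac{11688636996}{5329} \approx 2.1934 \cdot 10^{6}$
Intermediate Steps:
$k{\left(W,a \right)} = \frac{1}{9 + 2 W}$ ($k{\left(W,a \right)} = \frac{1}{12 + \left(\left(-3 + W\right) + W\right)} = \frac{1}{12 + \left(-3 + 2 W\right)} = \frac{1}{9 + 2 W}$)
$\left(1481 + k{\left(32,c \right)}\right)^{2} = \left(1481 + \frac{1}{9 + 2 \cdot 32}\right)^{2} = \left(1481 + \frac{1}{9 + 64}\right)^{2} = \left(1481 + \frac{1}{73}\right)^{2} = \left(\frac{108114}{73}\right)^{2} = \frac{11688636996}{5329}$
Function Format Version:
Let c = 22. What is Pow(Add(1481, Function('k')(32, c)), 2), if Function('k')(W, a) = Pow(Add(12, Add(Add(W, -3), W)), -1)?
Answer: Rational(11688636996, 5329) ≈ 2.1934e+6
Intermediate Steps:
Function('k')(W, a) = Pow(Add(9, Mul(2, W)), -1) (Function('k')(W, a) = Pow(Add(12, Add(Add(-3, W), W)), -1) = Pow(Add(12, Add(-3, Mul(2, W))), -1) = Pow(Add(9, Mul(2, W)), -1))
Pow(Add(1481, Function('k')(32, c)), 2) = Pow(Add(1481, Pow(Add(9, Mul(2, 32)), -1)), 2) = Pow(Add(1481, Pow(Add(9, 64), -1)), 2) = Pow(Add(1481, Pow(73, -1)), 2) = Pow(Add(1481, Rational(1, 73)), 2) = Pow(Rational(108114, 73), 2) = Rational(11688636996, 5329)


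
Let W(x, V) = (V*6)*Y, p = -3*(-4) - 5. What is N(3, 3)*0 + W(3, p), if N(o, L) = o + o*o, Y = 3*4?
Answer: 504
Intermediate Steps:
Y = 12
N(o, L) = o + o**2
p = 7 (p = 12 - 5 = 7)
W(x, V) = 72*V (W(x, V) = (V*6)*12 = (6*V)*12 = 72*V)
N(3, 3)*0 + W(3, p) = (3*(1 + 3))*0 + 72*7 = (3*4)*0 + 504 = 12*0 + 504 = 0 + 504 = 504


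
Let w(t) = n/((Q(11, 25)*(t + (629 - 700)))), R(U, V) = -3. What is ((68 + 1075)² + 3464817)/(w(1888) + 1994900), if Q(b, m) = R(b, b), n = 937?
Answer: 26008170966/10874198963 ≈ 2.3917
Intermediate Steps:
Q(b, m) = -3
w(t) = 937/(213 - 3*t) (w(t) = 937/((-3*(t + (629 - 700)))) = 937/((-3*(t - 71))) = 937/((-3*(-71 + t))) = 937/(213 - 3*t))
((68 + 1075)² + 3464817)/(w(1888) + 1994900) = ((68 + 1075)² + 3464817)/(-937/(-213 + 3*1888) + 1994900) = (1143² + 3464817)/(-937/(-213 + 5664) + 1994900) = (1306449 + 3464817)/(-937/5451 + 1994900) = 4771266/(-937*1/5451 + 1994900) = 4771266/(-937/5451 + 1994900) = 4771266/(10874198963/5451) = 4771266*(5451/10874198963) = 26008170966/10874198963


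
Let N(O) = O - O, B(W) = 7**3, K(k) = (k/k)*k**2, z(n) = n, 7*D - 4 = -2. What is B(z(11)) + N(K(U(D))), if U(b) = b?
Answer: 343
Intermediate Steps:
D = 2/7 (D = 4/7 + (1/7)*(-2) = 4/7 - 2/7 = 2/7 ≈ 0.28571)
K(k) = k**2 (K(k) = 1*k**2 = k**2)
B(W) = 343
N(O) = 0
B(z(11)) + N(K(U(D))) = 343 + 0 = 343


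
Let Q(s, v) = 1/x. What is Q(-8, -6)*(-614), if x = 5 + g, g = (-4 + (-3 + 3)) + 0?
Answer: -614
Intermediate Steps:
g = -4 (g = (-4 + 0) + 0 = -4 + 0 = -4)
x = 1 (x = 5 - 4 = 1)
Q(s, v) = 1 (Q(s, v) = 1/1 = 1)
Q(-8, -6)*(-614) = 1*(-614) = -614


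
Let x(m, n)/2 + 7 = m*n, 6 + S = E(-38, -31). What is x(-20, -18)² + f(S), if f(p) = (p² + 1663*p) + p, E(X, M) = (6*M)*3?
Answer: -121964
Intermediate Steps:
E(X, M) = 18*M
S = -564 (S = -6 + 18*(-31) = -6 - 558 = -564)
f(p) = p² + 1664*p
x(m, n) = -14 + 2*m*n (x(m, n) = -14 + 2*(m*n) = -14 + 2*m*n)
x(-20, -18)² + f(S) = (-14 + 2*(-20)*(-18))² - 564*(1664 - 564) = (-14 + 720)² - 564*1100 = 706² - 620400 = 498436 - 620400 = -121964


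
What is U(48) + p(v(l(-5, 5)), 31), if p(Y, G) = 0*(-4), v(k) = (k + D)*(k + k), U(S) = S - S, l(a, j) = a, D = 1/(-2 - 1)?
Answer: 0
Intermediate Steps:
D = -1/3 (D = 1/(-3) = -1/3 ≈ -0.33333)
U(S) = 0
v(k) = 2*k*(-1/3 + k) (v(k) = (k - 1/3)*(k + k) = (-1/3 + k)*(2*k) = 2*k*(-1/3 + k))
p(Y, G) = 0
U(48) + p(v(l(-5, 5)), 31) = 0 + 0 = 0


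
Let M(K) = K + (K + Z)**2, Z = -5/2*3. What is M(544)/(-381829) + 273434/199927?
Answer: 26714761287/43621672276 ≈ 0.61242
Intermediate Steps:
Z = -15/2 (Z = -5*1/2*3 = -5/2*3 = -15/2 ≈ -7.5000)
M(K) = K + (-15/2 + K)**2 (M(K) = K + (K - 15/2)**2 = K + (-15/2 + K)**2)
M(544)/(-381829) + 273434/199927 = (225/4 + 544**2 - 14*544)/(-381829) + 273434/199927 = (225/4 + 295936 - 7616)*(-1/381829) + 273434*(1/199927) = (1153505/4)*(-1/381829) + 39062/28561 = -1153505/1527316 + 39062/28561 = 26714761287/43621672276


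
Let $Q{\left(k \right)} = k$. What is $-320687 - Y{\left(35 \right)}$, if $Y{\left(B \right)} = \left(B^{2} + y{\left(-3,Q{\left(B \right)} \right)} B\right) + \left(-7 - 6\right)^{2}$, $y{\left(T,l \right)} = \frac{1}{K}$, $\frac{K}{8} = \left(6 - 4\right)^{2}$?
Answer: $- \frac{10306627}{32} \approx -3.2208 \cdot 10^{5}$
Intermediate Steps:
$K = 32$ ($K = 8 \left(6 - 4\right)^{2} = 8 \cdot 2^{2} = 8 \cdot 4 = 32$)
$y{\left(T,l \right)} = \frac{1}{32}$
$Y{\left(B \right)} = 169 + B^{2} + \frac{B}{32}$ ($Y{\left(B \right)} = \left(B^{2} + \frac{B}{32}\right) + \left(-7 - 6\right)^{2} = \left(B^{2} + \frac{B}{32}\right) + \left(-13\right)^{2} = \left(B^{2} + \frac{B}{32}\right) + 169 = 169 + B^{2} + \frac{B}{32}$)
$-320687 - Y{\left(35 \right)} = -320687 - \left(169 + 35^{2} + \frac{1}{32} \cdot 35\right) = -320687 - \left(169 + 1225 + \frac{35}{32}\right) = -320687 - \frac{44643}{32} = - \frac{10306627}{32}$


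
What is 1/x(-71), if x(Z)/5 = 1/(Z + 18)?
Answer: -53/5 ≈ -10.600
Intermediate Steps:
x(Z) = 5/(18 + Z) (x(Z) = 5/(Z + 18) = 5/(18 + Z))
1/x(-71) = 1/(5/(18 - 71)) = 1/(5/(-53)) = 1/(5*(-1/53)) = 1/(-5/53) = -53/5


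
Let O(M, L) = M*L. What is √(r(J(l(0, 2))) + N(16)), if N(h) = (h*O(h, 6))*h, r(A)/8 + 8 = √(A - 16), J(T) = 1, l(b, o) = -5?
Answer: 2*√(6128 + 2*I*√15) ≈ 156.56 + 0.09895*I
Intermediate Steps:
O(M, L) = L*M
r(A) = -64 + 8*√(-16 + A) (r(A) = -64 + 8*√(A - 16) = -64 + 8*√(-16 + A))
N(h) = 6*h³ (N(h) = (h*(6*h))*h = (6*h²)*h = 6*h³)
√(r(J(l(0, 2))) + N(16)) = √((-64 + 8*√(-16 + 1)) + 6*16³) = √((-64 + 8*√(-15)) + 6*4096) = √((-64 + 8*(I*√15)) + 24576) = √((-64 + 8*I*√15) + 24576) = √(24512 + 8*I*√15)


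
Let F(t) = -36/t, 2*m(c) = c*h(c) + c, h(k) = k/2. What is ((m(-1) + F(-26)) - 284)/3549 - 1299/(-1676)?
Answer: 4480741/6443801 ≈ 0.69536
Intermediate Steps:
h(k) = k/2 (h(k) = k*(½) = k/2)
m(c) = c/2 + c²/4 (m(c) = (c*(c/2) + c)/2 = (c²/2 + c)/2 = (c + c²/2)/2 = c/2 + c²/4)
((m(-1) + F(-26)) - 284)/3549 - 1299/(-1676) = (((¼)*(-1)*(2 - 1) - 36/(-26)) - 284)/3549 - 1299/(-1676) = (((¼)*(-1)*1 - 36*(-1/26)) - 284)*(1/3549) - 1299*(-1/1676) = ((-¼ + 18/13) - 284)*(1/3549) + 1299/1676 = (59/52 - 284)*(1/3549) + 1299/1676 = -14709/52*1/3549 + 1299/1676 = -4903/61516 + 1299/1676 = 4480741/6443801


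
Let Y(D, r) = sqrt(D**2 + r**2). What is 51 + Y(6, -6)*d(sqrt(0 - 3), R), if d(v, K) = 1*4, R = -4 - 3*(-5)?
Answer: 51 + 24*sqrt(2) ≈ 84.941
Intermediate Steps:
R = 11 (R = -4 + 15 = 11)
d(v, K) = 4
51 + Y(6, -6)*d(sqrt(0 - 3), R) = 51 + sqrt(6**2 + (-6)**2)*4 = 51 + sqrt(36 + 36)*4 = 51 + sqrt(72)*4 = 51 + (6*sqrt(2))*4 = 51 + 24*sqrt(2)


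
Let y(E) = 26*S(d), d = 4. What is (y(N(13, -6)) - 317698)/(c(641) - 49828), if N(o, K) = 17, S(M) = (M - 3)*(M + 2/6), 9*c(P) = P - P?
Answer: 238189/37371 ≈ 6.3736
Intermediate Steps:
c(P) = 0 (c(P) = (P - P)/9 = (⅑)*0 = 0)
S(M) = (-3 + M)*(⅓ + M) (S(M) = (-3 + M)*(M + 2*(⅙)) = (-3 + M)*(M + ⅓) = (-3 + M)*(⅓ + M))
y(E) = 338/3 (y(E) = 26*(-1 + 4² - 8/3*4) = 26*(-1 + 16 - 32/3) = 26*(13/3) = 338/3)
(y(N(13, -6)) - 317698)/(c(641) - 49828) = (338/3 - 317698)/(0 - 49828) = -952756/3/(-49828) = -952756/3*(-1/49828) = 238189/37371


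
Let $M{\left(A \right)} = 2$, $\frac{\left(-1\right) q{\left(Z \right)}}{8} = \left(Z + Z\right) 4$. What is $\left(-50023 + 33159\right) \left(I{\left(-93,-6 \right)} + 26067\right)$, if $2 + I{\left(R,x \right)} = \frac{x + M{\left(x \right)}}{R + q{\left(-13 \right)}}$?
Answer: $- \frac{324834890784}{739} \approx -4.3956 \cdot 10^{8}$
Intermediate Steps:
$q{\left(Z \right)} = - 64 Z$ ($q{\left(Z \right)} = - 8 \left(Z + Z\right) 4 = - 8 \cdot 2 Z 4 = - 8 \cdot 8 Z = - 64 Z$)
$I{\left(R,x \right)} = -2 + \frac{2 + x}{832 + R}$ ($I{\left(R,x \right)} = -2 + \frac{x + 2}{R - -832} = -2 + \frac{2 + x}{R + 832} = -2 + \frac{2 + x}{832 + R}$)
$\left(-50023 + 33159\right) \left(I{\left(-93,-6 \right)} + 26067\right) = \left(-50023 + 33159\right) \left(\frac{-1662 - 6 - -186}{832 - 93} + 26067\right) = - 16864 \left(\frac{-1662 - 6 + 186}{739} + 26067\right) = - 16864 \left(\frac{1}{739} \left(-1482\right) + 26067\right) = - 16864 \left(- \frac{1482}{739} + 26067\right) = \left(-16864\right) \frac{19262031}{739} = - \frac{324834890784}{739}$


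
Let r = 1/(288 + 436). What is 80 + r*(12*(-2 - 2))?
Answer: 14468/181 ≈ 79.934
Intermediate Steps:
r = 1/724 ≈ 0.0013812
80 + r*(12*(-2 - 2)) = 80 + (12*(-2 - 2))/724 = 80 + (12*(-4))/724 = 80 + (1/724)*(-48) = 80 - 12/181 = 14468/181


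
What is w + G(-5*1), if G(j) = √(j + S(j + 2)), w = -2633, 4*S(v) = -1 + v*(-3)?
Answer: -2633 + I*√3 ≈ -2633.0 + 1.732*I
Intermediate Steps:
S(v) = -¼ - 3*v/4 (S(v) = (-1 + v*(-3))/4 = (-1 - 3*v)/4 = -¼ - 3*v/4)
G(j) = √(-7/4 + j/4) (G(j) = √(j + (-¼ - 3*(j + 2)/4)) = √(j + (-¼ - 3*(2 + j)/4)) = √(j + (-¼ + (-3/2 - 3*j/4))) = √(j + (-7/4 - 3*j/4)) = √(-7/4 + j/4))
w + G(-5*1) = -2633 + √(-7 - 5*1)/2 = -2633 + √(-7 - 5)/2 = -2633 + √(-12)/2 = -2633 + (2*I*√3)/2 = -2633 + I*√3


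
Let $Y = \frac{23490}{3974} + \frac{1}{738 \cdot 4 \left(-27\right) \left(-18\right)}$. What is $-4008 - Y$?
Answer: $- \frac{11442428826739}{2850693264} \approx -4013.9$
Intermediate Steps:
$Y = \frac{16850224627}{2850693264}$ ($Y = 23490 \cdot \frac{1}{3974} + \frac{1}{738 \left(\left(-108\right) \left(-18\right)\right)} = \frac{11745}{1987} + \frac{1}{738 \cdot 1944} = \frac{11745}{1987} + \frac{1}{738} \cdot \frac{1}{1944} = \frac{11745}{1987} + \frac{1}{1434672} = \frac{16850224627}{2850693264} \approx 5.9109$)
$-4008 - Y = -4008 - \frac{16850224627}{2850693264} = - \frac{11442428826739}{2850693264}$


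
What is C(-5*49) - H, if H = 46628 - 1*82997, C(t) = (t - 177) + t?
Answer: 35702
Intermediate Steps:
C(t) = -177 + 2*t (C(t) = (-177 + t) + t = -177 + 2*t)
H = -36369 (H = 46628 - 82997 = -36369)
C(-5*49) - H = (-177 + 2*(-5*49)) - 1*(-36369) = (-177 + 2*(-245)) + 36369 = (-177 - 490) + 36369 = -667 + 36369 = 35702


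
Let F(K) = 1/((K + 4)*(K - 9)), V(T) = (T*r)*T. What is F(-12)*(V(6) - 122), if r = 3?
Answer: -1/12 ≈ -0.083333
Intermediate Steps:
V(T) = 3*T² (V(T) = (T*3)*T = (3*T)*T = 3*T²)
F(K) = 1/((-9 + K)*(4 + K)) (F(K) = 1/((4 + K)*(-9 + K)) = 1/((-9 + K)*(4 + K)))
F(-12)*(V(6) - 122) = (3*6² - 122)/(-36 + (-12)² - 5*(-12)) = (3*36 - 122)/(-36 + 144 + 60) = (108 - 122)/168 = (1/168)*(-14) = -1/12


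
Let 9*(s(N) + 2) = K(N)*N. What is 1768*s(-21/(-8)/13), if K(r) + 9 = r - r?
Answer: -3893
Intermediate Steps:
K(r) = -9 (K(r) = -9 + (r - r) = -9 + 0 = -9)
s(N) = -2 - N (s(N) = -2 + (-9*N)/9 = -2 - N)
1768*s(-21/(-8)/13) = 1768*(-2 - (-21/(-8))/13) = 1768*(-2 - (-21*(-⅛))/13) = 1768*(-2 - 21/(8*13)) = 1768*(-2 - 1*21/104) = 1768*(-2 - 21/104) = 1768*(-229/104) = -3893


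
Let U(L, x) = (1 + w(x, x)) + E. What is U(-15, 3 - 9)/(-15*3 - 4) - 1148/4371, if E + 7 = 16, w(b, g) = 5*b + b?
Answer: 57394/214179 ≈ 0.26797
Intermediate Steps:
w(b, g) = 6*b
E = 9 (E = -7 + 16 = 9)
U(L, x) = 10 + 6*x (U(L, x) = (1 + 6*x) + 9 = 10 + 6*x)
U(-15, 3 - 9)/(-15*3 - 4) - 1148/4371 = (10 + 6*(3 - 9))/(-15*3 - 4) - 1148/4371 = (10 + 6*(-6))/(-45 - 4) - 1148*1/4371 = (10 - 36)/(-49) - 1148/4371 = -26*(-1/49) - 1148/4371 = 26/49 - 1148/4371 = 57394/214179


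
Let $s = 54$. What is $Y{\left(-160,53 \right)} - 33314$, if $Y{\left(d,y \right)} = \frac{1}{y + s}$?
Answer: $- \frac{3564597}{107} \approx -33314.0$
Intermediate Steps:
$Y{\left(d,y \right)} = \frac{1}{54 + y}$ ($Y{\left(d,y \right)} = \frac{1}{y + 54} = \frac{1}{54 + y}$)
$Y{\left(-160,53 \right)} - 33314 = \frac{1}{54 + 53} - 33314 = \frac{1}{107} - 33314 = - \frac{3564597}{107}$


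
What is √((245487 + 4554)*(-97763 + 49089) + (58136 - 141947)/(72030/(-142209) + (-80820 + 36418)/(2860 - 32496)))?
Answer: 4*I*√369126711653928667162002303/696613823 ≈ 1.1032e+5*I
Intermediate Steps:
√((245487 + 4554)*(-97763 + 49089) + (58136 - 141947)/(72030/(-142209) + (-80820 + 36418)/(2860 - 32496))) = √(250041*(-48674) - 83811/(72030*(-1/142209) - 44402/(-29636))) = √(-12170495634 - 83811/(-24010/47403 - 44402*(-1/29636))) = √(-12170495634 - 83811/(-24010/47403 + 22201/14818)) = √(-12170495634 - 83811/696613823/702417654) = √(-12170495634 - 83811*702417654/696613823) = √(-12170495634 - 58870325999394/696613823) = √(-8478194361731548176/696613823) = 4*I*√369126711653928667162002303/696613823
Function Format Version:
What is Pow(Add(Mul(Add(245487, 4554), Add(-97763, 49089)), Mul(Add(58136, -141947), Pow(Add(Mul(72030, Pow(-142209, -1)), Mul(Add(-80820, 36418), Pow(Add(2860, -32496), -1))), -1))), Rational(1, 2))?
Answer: Mul(Rational(4, 696613823), I, Pow(369126711653928667162002303, Rational(1, 2))) ≈ Mul(1.1032e+5, I)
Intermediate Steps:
Pow(Add(Mul(Add(245487, 4554), Add(-97763, 49089)), Mul(Add(58136, -141947), Pow(Add(Mul(72030, Pow(-142209, -1)), Mul(Add(-80820, 36418), Pow(Add(2860, -32496), -1))), -1))), Rational(1, 2)) = Pow(Add(Mul(250041, -48674), Mul(-83811, Pow(Add(Mul(72030, Rational(-1, 142209)), Mul(-44402, Pow(-29636, -1))), -1))), Rational(1, 2)) = Pow(Add(-12170495634, Mul(-83811, Pow(Add(Rational(-24010, 47403), Mul(-44402, Rational(-1, 29636))), -1))), Rational(1, 2)) = Pow(Add(-12170495634, Mul(-83811, Pow(Add(Rational(-24010, 47403), Rational(22201, 14818)), -1))), Rational(1, 2)) = Pow(Add(-12170495634, Mul(-83811, Pow(Rational(696613823, 702417654), -1))), Rational(1, 2)) = Pow(Add(-12170495634, Mul(-83811, Rational(702417654, 696613823))), Rational(1, 2)) = Pow(Add(-12170495634, Rational(-58870325999394, 696613823)), Rational(1, 2)) = Pow(Rational(-8478194361731548176, 696613823), Rational(1, 2)) = Mul(Rational(4, 696613823), I, Pow(369126711653928667162002303, Rational(1, 2)))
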